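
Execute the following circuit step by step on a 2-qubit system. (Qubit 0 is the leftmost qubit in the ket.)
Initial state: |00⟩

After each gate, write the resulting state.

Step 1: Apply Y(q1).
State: i|01⟩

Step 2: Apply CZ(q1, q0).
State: i|01⟩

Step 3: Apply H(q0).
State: (1/√2)i|01⟩ + (1/√2)i|11⟩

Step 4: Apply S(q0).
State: (1/√2)i|01⟩ - 1/√2|11⟩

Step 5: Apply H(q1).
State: (1/2)i|00⟩ - (1/2)i|01⟩ - 1/2|10⟩ + 1/2|11⟩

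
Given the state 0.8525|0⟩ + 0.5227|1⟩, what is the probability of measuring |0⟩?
0.7268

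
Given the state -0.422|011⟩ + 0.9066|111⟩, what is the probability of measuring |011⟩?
0.1781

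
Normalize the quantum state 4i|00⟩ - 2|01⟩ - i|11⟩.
0.8729i|00⟩ - 0.4364|01⟩ - 0.2182i|11⟩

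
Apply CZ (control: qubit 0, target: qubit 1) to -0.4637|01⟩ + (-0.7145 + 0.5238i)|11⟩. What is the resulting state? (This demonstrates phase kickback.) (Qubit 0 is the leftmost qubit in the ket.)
-0.4637|01⟩ + (0.7145 - 0.5238i)|11⟩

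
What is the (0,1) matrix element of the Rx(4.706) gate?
-0.7094i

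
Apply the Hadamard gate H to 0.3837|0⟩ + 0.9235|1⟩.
0.9243|0⟩ - 0.3817|1⟩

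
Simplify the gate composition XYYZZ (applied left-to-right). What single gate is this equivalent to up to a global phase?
X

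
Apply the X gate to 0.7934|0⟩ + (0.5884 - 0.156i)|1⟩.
(0.5884 - 0.156i)|0⟩ + 0.7934|1⟩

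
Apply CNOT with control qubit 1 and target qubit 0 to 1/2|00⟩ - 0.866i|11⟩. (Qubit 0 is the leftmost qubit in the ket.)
1/2|00⟩ - 0.866i|01⟩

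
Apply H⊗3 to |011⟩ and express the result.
1/√8|000⟩ - 1/√8|001⟩ - 1/√8|010⟩ + 1/√8|011⟩ + 1/√8|100⟩ - 1/√8|101⟩ - 1/√8|110⟩ + 1/√8|111⟩

H⊗3 gives amp(|y⟩) = (1/2√2) Σ_x (−1)^(x·y) amp(|x⟩), where x·y is the number of positions in which both x and y have a 1.
|000⟩: (1)/(2√2) = 1/√8
|001⟩: (-1)/(2√2) = -1/√8
|010⟩: (-1)/(2√2) = -1/√8
|011⟩: (1)/(2√2) = 1/√8
|100⟩: (1)/(2√2) = 1/√8
|101⟩: (-1)/(2√2) = -1/√8
|110⟩: (-1)/(2√2) = -1/√8
|111⟩: (1)/(2√2) = 1/√8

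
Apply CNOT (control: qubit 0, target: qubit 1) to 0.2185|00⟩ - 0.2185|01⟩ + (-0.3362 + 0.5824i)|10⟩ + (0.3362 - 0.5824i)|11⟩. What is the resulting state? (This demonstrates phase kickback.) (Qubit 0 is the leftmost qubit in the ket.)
0.2185|00⟩ - 0.2185|01⟩ + (0.3362 - 0.5824i)|10⟩ + (-0.3362 + 0.5824i)|11⟩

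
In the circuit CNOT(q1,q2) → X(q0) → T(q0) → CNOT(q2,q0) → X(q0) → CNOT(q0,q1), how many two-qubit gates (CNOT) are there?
3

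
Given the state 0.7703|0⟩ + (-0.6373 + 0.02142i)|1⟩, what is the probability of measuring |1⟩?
0.4066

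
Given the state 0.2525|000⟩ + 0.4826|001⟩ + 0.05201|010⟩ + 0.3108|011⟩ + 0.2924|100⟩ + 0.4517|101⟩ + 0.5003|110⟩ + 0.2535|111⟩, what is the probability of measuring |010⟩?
0.002705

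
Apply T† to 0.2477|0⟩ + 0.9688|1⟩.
0.2477|0⟩ + (0.685 - 0.685i)|1⟩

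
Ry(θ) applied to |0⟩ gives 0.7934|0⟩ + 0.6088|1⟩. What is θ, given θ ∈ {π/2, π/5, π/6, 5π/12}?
5π/12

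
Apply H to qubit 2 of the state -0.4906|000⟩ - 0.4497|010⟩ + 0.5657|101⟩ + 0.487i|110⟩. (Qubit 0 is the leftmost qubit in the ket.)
-0.3469|000⟩ - 0.3469|001⟩ - 0.318|010⟩ - 0.318|011⟩ + 0.4|100⟩ - 0.4|101⟩ + 0.3444i|110⟩ + 0.3444i|111⟩

H on qubit 2 mixes each pair of kets that differ only in qubit 2: amplitudes (a, b) of (|…0…⟩, |…1…⟩) become ((a + b)/√2, (a − b)/√2). Kets absent from the input have amplitude 0.
(|000⟩, |001⟩): (a, b) = (-0.4906, 0) → (-0.3469, -0.3469)
(|010⟩, |011⟩): (a, b) = (-0.4497, 0) → (-0.318, -0.318)
(|100⟩, |101⟩): (a, b) = (0, 0.5657) → (0.4, -0.4)
(|110⟩, |111⟩): (a, b) = (0.487i, 0) → (0.3444i, 0.3444i)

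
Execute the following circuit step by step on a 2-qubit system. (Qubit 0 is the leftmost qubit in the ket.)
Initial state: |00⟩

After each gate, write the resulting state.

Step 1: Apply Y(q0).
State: i|10⟩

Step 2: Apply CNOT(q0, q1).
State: i|11⟩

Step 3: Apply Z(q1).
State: -i|11⟩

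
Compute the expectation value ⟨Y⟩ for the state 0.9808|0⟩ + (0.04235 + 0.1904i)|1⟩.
0.3735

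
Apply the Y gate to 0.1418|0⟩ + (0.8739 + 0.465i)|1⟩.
(0.465 - 0.8739i)|0⟩ + 0.1418i|1⟩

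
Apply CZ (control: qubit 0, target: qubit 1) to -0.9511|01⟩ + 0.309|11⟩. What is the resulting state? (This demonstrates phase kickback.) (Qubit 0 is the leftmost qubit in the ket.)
-0.9511|01⟩ - 0.309|11⟩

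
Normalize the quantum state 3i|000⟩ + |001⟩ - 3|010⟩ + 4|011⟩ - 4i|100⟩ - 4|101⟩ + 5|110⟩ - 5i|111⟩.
0.2774i|000⟩ + 0.09245|001⟩ - 0.2774|010⟩ + 0.3698|011⟩ - 0.3698i|100⟩ - 0.3698|101⟩ + 0.4623|110⟩ - 0.4623i|111⟩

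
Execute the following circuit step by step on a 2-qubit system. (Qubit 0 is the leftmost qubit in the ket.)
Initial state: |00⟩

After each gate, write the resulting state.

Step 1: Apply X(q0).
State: |10⟩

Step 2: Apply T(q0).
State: (1/√2 + (1/√2)i)|10⟩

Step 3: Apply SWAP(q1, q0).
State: (1/√2 + (1/√2)i)|01⟩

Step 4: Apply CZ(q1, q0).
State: (1/√2 + (1/√2)i)|01⟩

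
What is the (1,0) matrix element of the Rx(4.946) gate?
-0.6199i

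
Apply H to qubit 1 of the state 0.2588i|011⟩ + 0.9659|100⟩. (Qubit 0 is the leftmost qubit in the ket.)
0.183i|001⟩ - 0.183i|011⟩ + 0.683|100⟩ + 0.683|110⟩

H on qubit 1 mixes each pair of kets that differ only in qubit 1: amplitudes (a, b) of (|…0…⟩, |…1…⟩) become ((a + b)/√2, (a − b)/√2). Kets absent from the input have amplitude 0.
(|001⟩, |011⟩): (a, b) = (0, 0.2588i) → (0.183i, -0.183i)
(|100⟩, |110⟩): (a, b) = (0.9659, 0) → (0.683, 0.683)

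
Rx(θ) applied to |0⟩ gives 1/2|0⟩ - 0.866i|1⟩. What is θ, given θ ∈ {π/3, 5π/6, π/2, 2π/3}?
2π/3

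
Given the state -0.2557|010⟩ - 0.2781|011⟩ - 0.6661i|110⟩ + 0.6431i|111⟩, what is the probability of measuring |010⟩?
0.06538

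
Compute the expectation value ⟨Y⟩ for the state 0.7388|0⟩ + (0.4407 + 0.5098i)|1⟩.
0.7533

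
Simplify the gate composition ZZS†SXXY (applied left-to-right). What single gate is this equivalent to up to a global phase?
Y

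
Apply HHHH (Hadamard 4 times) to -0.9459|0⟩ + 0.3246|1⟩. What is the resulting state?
-0.9459|0⟩ + 0.3246|1⟩

H² = I, so an even number of Hadamards cancels: H^4 = I and the state is unchanged.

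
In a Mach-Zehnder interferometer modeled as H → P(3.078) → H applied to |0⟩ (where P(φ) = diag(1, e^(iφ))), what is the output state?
(0.001011 + 0.03177i)|0⟩ + (0.999 - 0.03177i)|1⟩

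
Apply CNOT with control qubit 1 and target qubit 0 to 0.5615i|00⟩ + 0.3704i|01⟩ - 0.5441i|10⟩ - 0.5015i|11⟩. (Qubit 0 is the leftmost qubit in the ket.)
0.5615i|00⟩ - 0.5015i|01⟩ - 0.5441i|10⟩ + 0.3704i|11⟩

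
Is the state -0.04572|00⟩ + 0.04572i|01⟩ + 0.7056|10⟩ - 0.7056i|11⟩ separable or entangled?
Separable

Writing the state as a|00⟩ + b|01⟩ + c|10⟩ + d|11⟩, it is a product state iff ad − bc = 0.
Here (a, b, c, d) = (-0.04572, 0.04572i, 0.7056, -0.7056i): ad − bc = (-0.04572)(-0.7056i) − (0.04572i)(0.7056) = 0, so the state is separable.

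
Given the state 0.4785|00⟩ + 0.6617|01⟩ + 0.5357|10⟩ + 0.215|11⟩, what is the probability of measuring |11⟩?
0.04623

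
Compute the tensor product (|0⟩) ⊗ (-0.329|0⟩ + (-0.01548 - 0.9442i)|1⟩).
-0.329|00⟩ + (-0.01548 - 0.9442i)|01⟩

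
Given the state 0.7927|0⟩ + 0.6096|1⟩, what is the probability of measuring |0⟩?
0.6284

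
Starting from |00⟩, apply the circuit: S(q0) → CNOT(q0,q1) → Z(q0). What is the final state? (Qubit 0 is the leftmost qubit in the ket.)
|00⟩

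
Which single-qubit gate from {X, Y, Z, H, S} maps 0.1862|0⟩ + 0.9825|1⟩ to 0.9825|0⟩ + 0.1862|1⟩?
X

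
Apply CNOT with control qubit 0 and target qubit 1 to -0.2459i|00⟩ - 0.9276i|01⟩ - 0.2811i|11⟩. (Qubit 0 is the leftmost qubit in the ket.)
-0.2459i|00⟩ - 0.9276i|01⟩ - 0.2811i|10⟩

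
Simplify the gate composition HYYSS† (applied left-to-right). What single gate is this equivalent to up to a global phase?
H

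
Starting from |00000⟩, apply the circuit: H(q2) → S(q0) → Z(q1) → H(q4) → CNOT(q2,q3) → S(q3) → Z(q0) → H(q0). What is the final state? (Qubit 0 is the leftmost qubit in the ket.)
1/√8|00000⟩ + 1/√8|00001⟩ + (1/√8)i|00110⟩ + (1/√8)i|00111⟩ + 1/√8|10000⟩ + 1/√8|10001⟩ + (1/√8)i|10110⟩ + (1/√8)i|10111⟩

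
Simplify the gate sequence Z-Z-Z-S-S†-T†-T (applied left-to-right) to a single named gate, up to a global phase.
Z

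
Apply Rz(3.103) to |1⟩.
(0.0193 + 0.9998i)|1⟩

Rz(3.103) = [[e^(−iθ/2), 0], [0, e^(iθ/2)]] with e^(±iθ/2) = cos(θ/2) ± i·sin(θ/2); θ = 3.103, cos(θ/2) ≈ 0.0192951, sin(θ/2) ≈ 0.999814.
With a = amp(|0⟩) = 0 and b = amp(|1⟩) = 1:
new amp(|0⟩) = (0.0192951 - 0.999814i)·a = 0
new amp(|1⟩) = (0.0192951 + 0.999814i)·b = (0.0193 + 0.9998i)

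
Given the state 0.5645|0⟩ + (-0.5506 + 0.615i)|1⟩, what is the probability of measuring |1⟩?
0.6814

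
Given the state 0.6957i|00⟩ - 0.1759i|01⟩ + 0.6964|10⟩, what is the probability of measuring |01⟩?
0.03094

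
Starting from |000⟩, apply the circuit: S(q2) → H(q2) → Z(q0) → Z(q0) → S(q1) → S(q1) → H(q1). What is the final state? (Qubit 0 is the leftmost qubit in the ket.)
1/2|000⟩ + 1/2|001⟩ + 1/2|010⟩ + 1/2|011⟩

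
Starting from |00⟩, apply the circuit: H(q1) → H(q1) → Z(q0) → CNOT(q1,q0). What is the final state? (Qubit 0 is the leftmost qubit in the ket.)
|00⟩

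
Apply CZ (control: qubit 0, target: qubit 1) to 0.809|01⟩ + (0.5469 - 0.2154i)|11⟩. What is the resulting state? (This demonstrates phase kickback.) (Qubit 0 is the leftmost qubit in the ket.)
0.809|01⟩ + (-0.5469 + 0.2154i)|11⟩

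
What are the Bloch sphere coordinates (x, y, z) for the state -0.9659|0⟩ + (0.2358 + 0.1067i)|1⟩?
(-0.4555, -0.2061, 0.866)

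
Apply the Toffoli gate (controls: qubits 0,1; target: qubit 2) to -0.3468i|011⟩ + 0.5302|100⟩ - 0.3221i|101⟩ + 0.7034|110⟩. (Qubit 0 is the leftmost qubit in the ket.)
-0.3468i|011⟩ + 0.5302|100⟩ - 0.3221i|101⟩ + 0.7034|111⟩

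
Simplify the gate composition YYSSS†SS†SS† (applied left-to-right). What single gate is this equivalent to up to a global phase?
S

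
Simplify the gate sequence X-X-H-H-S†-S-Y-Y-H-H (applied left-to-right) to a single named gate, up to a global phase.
I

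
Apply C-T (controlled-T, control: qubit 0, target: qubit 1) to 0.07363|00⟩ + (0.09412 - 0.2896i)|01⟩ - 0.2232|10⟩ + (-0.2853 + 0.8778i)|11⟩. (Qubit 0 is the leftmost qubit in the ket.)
0.07363|00⟩ + (0.09412 - 0.2896i)|01⟩ - 0.2232|10⟩ + (-0.8224 + 0.419i)|11⟩

C-T leaves the control-|0⟩ kets |00⟩, |01⟩ unchanged and applies T to qubit 1 on the control-|1⟩ pair (|10⟩, |11⟩).
T = [[1, 0], [0, (1/√2 + (1/√2)i)]].
With a = amp(|10⟩) = -0.2232 and b = amp(|11⟩) = (-0.2853 + 0.8778i):
new amp(|10⟩) = (1)·a = -0.2232
new amp(|11⟩) = (1/√2 + (1/√2)i)·b = (-0.8224 + 0.419i)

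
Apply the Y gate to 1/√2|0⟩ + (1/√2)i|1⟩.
1/√2|0⟩ + (1/√2)i|1⟩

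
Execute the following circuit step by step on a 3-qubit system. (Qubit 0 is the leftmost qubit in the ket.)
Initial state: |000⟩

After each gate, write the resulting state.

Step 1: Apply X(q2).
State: |001⟩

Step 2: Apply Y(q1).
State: i|011⟩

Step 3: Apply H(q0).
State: (1/√2)i|011⟩ + (1/√2)i|111⟩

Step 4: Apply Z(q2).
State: -(1/√2)i|011⟩ - (1/√2)i|111⟩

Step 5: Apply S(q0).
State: -(1/√2)i|011⟩ + 1/√2|111⟩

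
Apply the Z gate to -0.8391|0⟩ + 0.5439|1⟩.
-0.8391|0⟩ - 0.5439|1⟩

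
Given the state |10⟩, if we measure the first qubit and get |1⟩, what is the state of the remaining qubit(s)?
|0⟩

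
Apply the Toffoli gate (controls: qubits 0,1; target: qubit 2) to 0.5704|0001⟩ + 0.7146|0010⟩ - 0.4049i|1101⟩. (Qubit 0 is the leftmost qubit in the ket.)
0.5704|0001⟩ + 0.7146|0010⟩ - 0.4049i|1111⟩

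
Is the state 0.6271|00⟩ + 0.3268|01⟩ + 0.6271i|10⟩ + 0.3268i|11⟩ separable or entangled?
Separable

Writing the state as a|00⟩ + b|01⟩ + c|10⟩ + d|11⟩, it is a product state iff ad − bc = 0.
Here (a, b, c, d) = (0.6271, 0.3268, 0.6271i, 0.3268i): ad − bc = (0.6271)(0.3268i) − (0.3268)(0.6271i) = 0, so the state is separable.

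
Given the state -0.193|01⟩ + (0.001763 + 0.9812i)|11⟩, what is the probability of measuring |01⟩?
0.03725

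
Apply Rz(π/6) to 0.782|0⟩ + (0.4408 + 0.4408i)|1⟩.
(0.7554 - 0.2024i)|0⟩ + (0.3117 + 0.5399i)|1⟩

Rz(π/6) = [[e^(−iθ/2), 0], [0, e^(iθ/2)]] with e^(±iθ/2) = cos(θ/2) ± i·sin(θ/2); θ = π/6, cos(θ/2) ≈ 0.965926, sin(θ/2) ≈ 0.258819.
With a = amp(|0⟩) = 0.782 and b = amp(|1⟩) = (0.4408 + 0.4408i):
new amp(|0⟩) = (0.965926 - 0.258819i)·a = (0.7554 - 0.2024i)
new amp(|1⟩) = (0.965926 + 0.258819i)·b = (0.3117 + 0.5399i)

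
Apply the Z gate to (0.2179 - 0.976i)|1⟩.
(-0.2179 + 0.976i)|1⟩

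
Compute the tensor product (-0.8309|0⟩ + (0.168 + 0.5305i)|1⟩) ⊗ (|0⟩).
-0.8309|00⟩ + (0.168 + 0.5305i)|10⟩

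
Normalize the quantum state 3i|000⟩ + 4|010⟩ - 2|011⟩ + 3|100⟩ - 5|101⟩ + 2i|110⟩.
0.3665i|000⟩ + 0.4887|010⟩ - 0.2443|011⟩ + 0.3665|100⟩ - 0.6108|101⟩ + 0.2443i|110⟩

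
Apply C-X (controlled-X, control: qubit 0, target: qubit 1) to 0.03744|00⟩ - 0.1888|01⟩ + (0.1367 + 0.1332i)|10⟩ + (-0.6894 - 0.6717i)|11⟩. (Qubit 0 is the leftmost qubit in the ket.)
0.03744|00⟩ - 0.1888|01⟩ + (-0.6894 - 0.6717i)|10⟩ + (0.1367 + 0.1332i)|11⟩

C-X leaves the control-|0⟩ kets |00⟩, |01⟩ unchanged and applies X to qubit 1 on the control-|1⟩ pair (|10⟩, |11⟩).
X = [[0, 1], [1, 0]].
With a = amp(|10⟩) = (0.1367 + 0.1332i) and b = amp(|11⟩) = (-0.6894 - 0.6717i):
new amp(|10⟩) = (1)·b = (-0.6894 - 0.6717i)
new amp(|11⟩) = (1)·a = (0.1367 + 0.1332i)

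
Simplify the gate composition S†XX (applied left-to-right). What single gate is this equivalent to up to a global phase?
S†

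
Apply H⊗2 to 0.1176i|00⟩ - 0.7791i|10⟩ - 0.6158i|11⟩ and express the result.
-0.6387i|00⟩ - 0.02285i|01⟩ + 0.7563i|10⟩ + 0.1405i|11⟩

H⊗2 gives amp(|y⟩) = (1/2) Σ_x (−1)^(x·y) amp(|x⟩), where x·y is the number of positions in which both x and y have a 1.
|00⟩: (0.1176i - 0.7791i - 0.6158i)/2 = -0.6387i
|01⟩: (0.1176i - 0.7791i + 0.6158i)/2 = -0.02285i
|10⟩: (0.1176i + 0.7791i + 0.6158i)/2 = 0.7563i
|11⟩: (0.1176i + 0.7791i - 0.6158i)/2 = 0.1405i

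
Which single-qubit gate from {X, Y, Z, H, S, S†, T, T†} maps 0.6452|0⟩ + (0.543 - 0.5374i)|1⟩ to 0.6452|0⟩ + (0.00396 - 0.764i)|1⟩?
T†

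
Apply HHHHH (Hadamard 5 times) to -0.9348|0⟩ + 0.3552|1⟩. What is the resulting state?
-0.4098|0⟩ - 0.9122|1⟩

H² = I, so H^5 = H: a single Hadamard. With (a, b) = (-0.9348, 0.3552), H gives ((a + b)/√2, (a − b)/√2) = (-0.4098, -0.9122).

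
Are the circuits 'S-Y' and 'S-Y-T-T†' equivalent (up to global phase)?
Yes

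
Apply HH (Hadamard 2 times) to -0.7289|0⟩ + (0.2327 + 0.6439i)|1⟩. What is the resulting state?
-0.7289|0⟩ + (0.2327 + 0.6439i)|1⟩

H² = I, so an even number of Hadamards cancels: H^2 = I and the state is unchanged.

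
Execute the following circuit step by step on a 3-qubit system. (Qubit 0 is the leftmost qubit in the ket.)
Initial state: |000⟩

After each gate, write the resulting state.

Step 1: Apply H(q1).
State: 1/√2|000⟩ + 1/√2|010⟩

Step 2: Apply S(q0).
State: 1/√2|000⟩ + 1/√2|010⟩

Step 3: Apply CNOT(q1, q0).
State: 1/√2|000⟩ + 1/√2|110⟩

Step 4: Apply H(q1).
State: 1/2|000⟩ + 1/2|010⟩ + 1/2|100⟩ - 1/2|110⟩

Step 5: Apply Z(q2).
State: 1/2|000⟩ + 1/2|010⟩ + 1/2|100⟩ - 1/2|110⟩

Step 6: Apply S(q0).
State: 1/2|000⟩ + 1/2|010⟩ + (1/2)i|100⟩ - (1/2)i|110⟩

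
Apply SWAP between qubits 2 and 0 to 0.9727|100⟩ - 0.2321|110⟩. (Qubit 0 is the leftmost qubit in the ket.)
0.9727|001⟩ - 0.2321|011⟩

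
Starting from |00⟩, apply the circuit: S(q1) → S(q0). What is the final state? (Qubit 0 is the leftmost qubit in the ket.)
|00⟩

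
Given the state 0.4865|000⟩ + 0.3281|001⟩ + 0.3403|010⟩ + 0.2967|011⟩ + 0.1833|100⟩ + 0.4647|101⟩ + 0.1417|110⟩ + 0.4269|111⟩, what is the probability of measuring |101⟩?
0.2159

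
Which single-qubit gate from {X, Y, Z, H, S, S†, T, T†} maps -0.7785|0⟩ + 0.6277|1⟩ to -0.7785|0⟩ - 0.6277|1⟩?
Z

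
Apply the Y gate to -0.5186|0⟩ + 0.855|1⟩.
-0.855i|0⟩ - 0.5186i|1⟩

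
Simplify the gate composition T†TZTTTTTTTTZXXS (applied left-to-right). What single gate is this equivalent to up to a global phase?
S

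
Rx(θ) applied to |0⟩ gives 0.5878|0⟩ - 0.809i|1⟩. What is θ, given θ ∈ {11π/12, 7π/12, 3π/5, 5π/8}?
3π/5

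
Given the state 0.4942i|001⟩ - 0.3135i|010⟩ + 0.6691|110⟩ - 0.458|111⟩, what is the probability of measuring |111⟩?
0.2098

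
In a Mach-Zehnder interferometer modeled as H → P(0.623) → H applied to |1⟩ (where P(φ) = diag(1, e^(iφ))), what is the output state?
(0.09393 - 0.2917i)|0⟩ + (0.9061 + 0.2917i)|1⟩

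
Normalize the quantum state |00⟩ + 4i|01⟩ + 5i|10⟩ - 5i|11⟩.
0.1222|00⟩ + 0.4887i|01⟩ + 0.6108i|10⟩ - 0.6108i|11⟩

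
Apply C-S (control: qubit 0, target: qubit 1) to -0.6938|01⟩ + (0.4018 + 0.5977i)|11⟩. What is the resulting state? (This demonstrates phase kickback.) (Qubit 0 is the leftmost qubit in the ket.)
-0.6938|01⟩ + (-0.5977 + 0.4018i)|11⟩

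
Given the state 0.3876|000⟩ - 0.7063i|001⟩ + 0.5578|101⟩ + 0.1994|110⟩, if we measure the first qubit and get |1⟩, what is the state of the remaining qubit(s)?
0.9416|01⟩ + 0.3366|10⟩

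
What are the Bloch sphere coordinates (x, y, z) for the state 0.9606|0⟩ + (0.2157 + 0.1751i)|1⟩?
(0.4144, 0.3364, 0.8456)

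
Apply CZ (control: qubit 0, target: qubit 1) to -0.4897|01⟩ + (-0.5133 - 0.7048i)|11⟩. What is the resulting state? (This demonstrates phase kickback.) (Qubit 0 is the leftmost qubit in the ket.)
-0.4897|01⟩ + (0.5133 + 0.7048i)|11⟩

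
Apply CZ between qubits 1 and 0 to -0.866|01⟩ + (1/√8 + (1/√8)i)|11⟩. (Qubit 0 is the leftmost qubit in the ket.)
-0.866|01⟩ + (-1/√8 - (1/√8)i)|11⟩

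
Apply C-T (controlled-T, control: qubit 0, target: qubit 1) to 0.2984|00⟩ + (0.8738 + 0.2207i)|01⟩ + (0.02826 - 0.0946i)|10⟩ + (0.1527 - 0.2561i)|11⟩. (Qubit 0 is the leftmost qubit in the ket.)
0.2984|00⟩ + (0.8738 + 0.2207i)|01⟩ + (0.02826 - 0.0946i)|10⟩ + (0.2891 - 0.07311i)|11⟩

C-T leaves the control-|0⟩ kets |00⟩, |01⟩ unchanged and applies T to qubit 1 on the control-|1⟩ pair (|10⟩, |11⟩).
T = [[1, 0], [0, (1/√2 + (1/√2)i)]].
With a = amp(|10⟩) = (0.02826 - 0.0946i) and b = amp(|11⟩) = (0.1527 - 0.2561i):
new amp(|10⟩) = (1)·a = (0.02826 - 0.0946i)
new amp(|11⟩) = (1/√2 + (1/√2)i)·b = (0.2891 - 0.07311i)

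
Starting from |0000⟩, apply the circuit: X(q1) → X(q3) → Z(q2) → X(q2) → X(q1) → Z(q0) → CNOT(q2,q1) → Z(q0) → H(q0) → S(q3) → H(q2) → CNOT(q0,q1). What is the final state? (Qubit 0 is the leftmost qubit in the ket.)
(1/2)i|0101⟩ - (1/2)i|0111⟩ + (1/2)i|1001⟩ - (1/2)i|1011⟩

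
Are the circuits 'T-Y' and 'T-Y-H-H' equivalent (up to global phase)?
Yes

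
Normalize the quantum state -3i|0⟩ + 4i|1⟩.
-0.6i|0⟩ + 0.8i|1⟩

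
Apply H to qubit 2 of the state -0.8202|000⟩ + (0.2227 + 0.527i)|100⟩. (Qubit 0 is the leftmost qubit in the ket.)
-0.58|000⟩ - 0.58|001⟩ + (0.1575 + 0.3726i)|100⟩ + (0.1575 + 0.3726i)|101⟩

H on qubit 2 mixes each pair of kets that differ only in qubit 2: amplitudes (a, b) of (|…0…⟩, |…1…⟩) become ((a + b)/√2, (a − b)/√2). Kets absent from the input have amplitude 0.
(|000⟩, |001⟩): (a, b) = (-0.8202, 0) → (-0.58, -0.58)
(|100⟩, |101⟩): (a, b) = ((0.2227 + 0.527i), 0) → ((0.1575 + 0.3726i), (0.1575 + 0.3726i))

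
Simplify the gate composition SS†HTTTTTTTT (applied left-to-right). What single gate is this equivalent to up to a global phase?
H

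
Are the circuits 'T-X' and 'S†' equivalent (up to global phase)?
No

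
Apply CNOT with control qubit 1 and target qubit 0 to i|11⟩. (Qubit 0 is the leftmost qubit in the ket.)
i|01⟩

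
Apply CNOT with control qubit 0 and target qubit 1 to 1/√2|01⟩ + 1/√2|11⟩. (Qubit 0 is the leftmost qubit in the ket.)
1/√2|01⟩ + 1/√2|10⟩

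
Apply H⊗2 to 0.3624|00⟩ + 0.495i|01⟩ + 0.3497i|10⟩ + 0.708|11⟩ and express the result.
(0.5352 + 0.4224i)|00⟩ + (-0.1728 - 0.07265i)|01⟩ + (-0.1728 + 0.07265i)|10⟩ + (0.5352 - 0.4224i)|11⟩

H⊗2 gives amp(|y⟩) = (1/2) Σ_x (−1)^(x·y) amp(|x⟩), where x·y is the number of positions in which both x and y have a 1.
|00⟩: (0.3624 + 0.495i + 0.3497i + 0.708)/2 = (0.5352 + 0.4224i)
|01⟩: (0.3624 - 0.495i + 0.3497i - 0.708)/2 = (-0.1728 - 0.07265i)
|10⟩: (0.3624 + 0.495i - 0.3497i - 0.708)/2 = (-0.1728 + 0.07265i)
|11⟩: (0.3624 - 0.495i - 0.3497i + 0.708)/2 = (0.5352 - 0.4224i)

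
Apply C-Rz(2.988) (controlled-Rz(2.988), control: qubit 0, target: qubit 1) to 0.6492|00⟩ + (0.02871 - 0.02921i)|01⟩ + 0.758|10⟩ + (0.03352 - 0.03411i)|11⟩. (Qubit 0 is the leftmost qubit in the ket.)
0.6492|00⟩ + (0.02871 - 0.02921i)|01⟩ + (0.05815 - 0.7558i)|10⟩ + (0.03658 + 0.0308i)|11⟩

C-Rz(2.988) leaves the control-|0⟩ kets |00⟩, |01⟩ unchanged and applies Rz(2.988) to qubit 1 on the control-|1⟩ pair (|10⟩, |11⟩).
Rz(2.988) = [[e^(−iθ/2), 0], [0, e^(iθ/2)]] with e^(±iθ/2) = cos(θ/2) ± i·sin(θ/2); θ = 2.988, cos(θ/2) ≈ 0.0767209, sin(θ/2) ≈ 0.997053.
With a = amp(|10⟩) = 0.758 and b = amp(|11⟩) = (0.03352 - 0.03411i):
new amp(|10⟩) = (0.0767209 - 0.997053i)·a = (0.05815 - 0.7558i)
new amp(|11⟩) = (0.0767209 + 0.997053i)·b = (0.03658 + 0.0308i)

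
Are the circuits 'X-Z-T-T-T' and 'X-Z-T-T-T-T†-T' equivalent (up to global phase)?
Yes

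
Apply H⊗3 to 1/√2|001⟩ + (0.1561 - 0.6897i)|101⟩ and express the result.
(0.3052 - 0.2438i)|000⟩ + (-0.3052 + 0.2438i)|001⟩ + (0.3052 - 0.2438i)|010⟩ + (-0.3052 + 0.2438i)|011⟩ + (0.1948 + 0.2438i)|100⟩ + (-0.1948 - 0.2438i)|101⟩ + (0.1948 + 0.2438i)|110⟩ + (-0.1948 - 0.2438i)|111⟩

H⊗3 gives amp(|y⟩) = (1/2√2) Σ_x (−1)^(x·y) amp(|x⟩), where x·y is the number of positions in which both x and y have a 1.
|000⟩: (1/√2 + (0.1561 - 0.6897i))/(2√2) = (0.3052 - 0.2438i)
|001⟩: (-1/√2 - (0.1561 - 0.6897i))/(2√2) = (-0.3052 + 0.2438i)
|010⟩: (1/√2 + (0.1561 - 0.6897i))/(2√2) = (0.3052 - 0.2438i)
|011⟩: (-1/√2 - (0.1561 - 0.6897i))/(2√2) = (-0.3052 + 0.2438i)
|100⟩: (1/√2 - (0.1561 - 0.6897i))/(2√2) = (0.1948 + 0.2438i)
|101⟩: (-1/√2 + (0.1561 - 0.6897i))/(2√2) = (-0.1948 - 0.2438i)
|110⟩: (1/√2 - (0.1561 - 0.6897i))/(2√2) = (0.1948 + 0.2438i)
|111⟩: (-1/√2 + (0.1561 - 0.6897i))/(2√2) = (-0.1948 - 0.2438i)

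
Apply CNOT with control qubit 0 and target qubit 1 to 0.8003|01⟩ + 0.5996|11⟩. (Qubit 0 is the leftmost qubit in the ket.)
0.8003|01⟩ + 0.5996|10⟩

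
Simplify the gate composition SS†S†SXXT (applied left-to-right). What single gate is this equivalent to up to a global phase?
T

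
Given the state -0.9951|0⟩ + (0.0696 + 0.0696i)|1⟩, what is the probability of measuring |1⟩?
0.009688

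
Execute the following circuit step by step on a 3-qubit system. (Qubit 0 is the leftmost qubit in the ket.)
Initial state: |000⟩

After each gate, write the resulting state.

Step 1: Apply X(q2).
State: |001⟩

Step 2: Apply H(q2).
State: 1/√2|000⟩ - 1/√2|001⟩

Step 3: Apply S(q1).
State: 1/√2|000⟩ - 1/√2|001⟩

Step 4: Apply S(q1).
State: 1/√2|000⟩ - 1/√2|001⟩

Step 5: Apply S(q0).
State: 1/√2|000⟩ - 1/√2|001⟩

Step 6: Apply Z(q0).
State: 1/√2|000⟩ - 1/√2|001⟩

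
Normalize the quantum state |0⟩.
|0⟩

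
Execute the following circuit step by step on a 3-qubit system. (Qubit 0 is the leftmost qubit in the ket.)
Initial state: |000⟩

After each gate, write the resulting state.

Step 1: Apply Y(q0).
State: i|100⟩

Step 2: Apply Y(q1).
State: -|110⟩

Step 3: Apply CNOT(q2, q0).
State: -|110⟩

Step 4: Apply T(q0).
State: (-1/√2 - (1/√2)i)|110⟩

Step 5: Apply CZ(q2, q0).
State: (-1/√2 - (1/√2)i)|110⟩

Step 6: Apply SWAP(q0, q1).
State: (-1/√2 - (1/√2)i)|110⟩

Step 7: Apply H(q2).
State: (-1/2 - (1/2)i)|110⟩ + (-1/2 - (1/2)i)|111⟩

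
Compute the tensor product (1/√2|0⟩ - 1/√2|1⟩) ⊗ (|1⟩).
1/√2|01⟩ - 1/√2|11⟩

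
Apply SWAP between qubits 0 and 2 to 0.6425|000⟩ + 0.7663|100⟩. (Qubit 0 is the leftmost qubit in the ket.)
0.6425|000⟩ + 0.7663|001⟩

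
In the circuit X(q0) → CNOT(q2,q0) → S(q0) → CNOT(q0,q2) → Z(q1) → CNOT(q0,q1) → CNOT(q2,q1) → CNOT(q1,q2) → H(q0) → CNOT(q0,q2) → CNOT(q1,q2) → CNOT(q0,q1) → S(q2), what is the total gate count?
13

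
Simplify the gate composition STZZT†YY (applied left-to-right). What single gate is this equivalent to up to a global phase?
S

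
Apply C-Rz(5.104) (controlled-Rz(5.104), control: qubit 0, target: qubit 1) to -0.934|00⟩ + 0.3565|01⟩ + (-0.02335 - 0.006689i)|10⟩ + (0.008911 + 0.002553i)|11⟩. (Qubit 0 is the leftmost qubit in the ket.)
-0.934|00⟩ + 0.3565|01⟩ + (0.01569 + 0.01854i)|10⟩ + (-0.008826 + 0.002833i)|11⟩

C-Rz(5.104) leaves the control-|0⟩ kets |00⟩, |01⟩ unchanged and applies Rz(5.104) to qubit 1 on the control-|1⟩ pair (|10⟩, |11⟩).
Rz(5.104) = [[e^(−iθ/2), 0], [0, e^(iθ/2)]] with e^(±iθ/2) = cos(θ/2) ± i·sin(θ/2); θ = 5.104, cos(θ/2) ≈ -0.831167, sin(θ/2) ≈ 0.556022.
With a = amp(|10⟩) = (-0.02335 - 0.006689i) and b = amp(|11⟩) = (0.008911 + 0.002553i):
new amp(|10⟩) = (-0.831167 - 0.556022i)·a = (0.01569 + 0.01854i)
new amp(|11⟩) = (-0.831167 + 0.556022i)·b = (-0.008826 + 0.002833i)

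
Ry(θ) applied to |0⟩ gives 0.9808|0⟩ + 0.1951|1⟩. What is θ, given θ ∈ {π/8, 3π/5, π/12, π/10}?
π/8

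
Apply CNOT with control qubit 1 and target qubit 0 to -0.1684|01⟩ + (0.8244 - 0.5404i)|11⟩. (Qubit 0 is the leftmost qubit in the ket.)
(0.8244 - 0.5404i)|01⟩ - 0.1684|11⟩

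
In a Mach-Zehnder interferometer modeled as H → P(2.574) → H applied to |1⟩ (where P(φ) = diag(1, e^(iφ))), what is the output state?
(0.9216 - 0.2688i)|0⟩ + (0.0784 + 0.2688i)|1⟩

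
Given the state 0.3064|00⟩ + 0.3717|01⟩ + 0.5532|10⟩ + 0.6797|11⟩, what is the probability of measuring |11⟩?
0.462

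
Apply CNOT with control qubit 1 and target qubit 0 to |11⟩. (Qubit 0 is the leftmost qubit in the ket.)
|01⟩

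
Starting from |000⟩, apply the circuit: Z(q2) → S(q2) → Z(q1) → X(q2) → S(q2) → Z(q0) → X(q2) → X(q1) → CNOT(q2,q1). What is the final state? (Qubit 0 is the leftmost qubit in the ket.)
i|010⟩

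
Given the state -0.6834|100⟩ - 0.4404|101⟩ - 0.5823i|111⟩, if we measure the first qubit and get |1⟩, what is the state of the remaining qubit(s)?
-0.6834|00⟩ - 0.4404|01⟩ - 0.5823i|11⟩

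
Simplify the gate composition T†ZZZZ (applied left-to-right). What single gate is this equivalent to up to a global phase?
T†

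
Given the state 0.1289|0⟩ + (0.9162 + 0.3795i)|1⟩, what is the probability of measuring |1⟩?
0.9834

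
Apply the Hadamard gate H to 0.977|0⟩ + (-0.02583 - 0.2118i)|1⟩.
(0.6726 - 0.1498i)|0⟩ + (0.7091 + 0.1498i)|1⟩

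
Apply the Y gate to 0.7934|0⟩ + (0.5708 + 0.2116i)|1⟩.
(0.2116 - 0.5708i)|0⟩ + 0.7934i|1⟩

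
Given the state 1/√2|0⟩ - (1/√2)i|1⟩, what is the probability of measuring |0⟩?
1/2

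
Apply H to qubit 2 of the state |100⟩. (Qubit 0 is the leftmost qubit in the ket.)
1/√2|100⟩ + 1/√2|101⟩

H on qubit 2 mixes each pair of kets that differ only in qubit 2: amplitudes (a, b) of (|…0…⟩, |…1…⟩) become ((a + b)/√2, (a − b)/√2). Kets absent from the input have amplitude 0.
(|100⟩, |101⟩): (a, b) = (1, 0) → (1/√2, 1/√2)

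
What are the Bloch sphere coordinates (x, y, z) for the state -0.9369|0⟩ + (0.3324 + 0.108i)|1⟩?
(-0.6229, -0.2024, 0.7556)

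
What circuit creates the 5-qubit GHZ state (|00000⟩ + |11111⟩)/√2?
H(q0) → CNOT(q0,q1) → CNOT(q0,q2) → CNOT(q0,q3) → CNOT(q0,q4)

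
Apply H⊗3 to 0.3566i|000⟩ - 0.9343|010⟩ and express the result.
(-0.3303 + 0.1261i)|000⟩ + (-0.3303 + 0.1261i)|001⟩ + (0.3303 + 0.1261i)|010⟩ + (0.3303 + 0.1261i)|011⟩ + (-0.3303 + 0.1261i)|100⟩ + (-0.3303 + 0.1261i)|101⟩ + (0.3303 + 0.1261i)|110⟩ + (0.3303 + 0.1261i)|111⟩

H⊗3 gives amp(|y⟩) = (1/2√2) Σ_x (−1)^(x·y) amp(|x⟩), where x·y is the number of positions in which both x and y have a 1.
|000⟩: (0.3566i - 0.9343)/(2√2) = (-0.3303 + 0.1261i)
|001⟩: (0.3566i - 0.9343)/(2√2) = (-0.3303 + 0.1261i)
|010⟩: (0.3566i + 0.9343)/(2√2) = (0.3303 + 0.1261i)
|011⟩: (0.3566i + 0.9343)/(2√2) = (0.3303 + 0.1261i)
|100⟩: (0.3566i - 0.9343)/(2√2) = (-0.3303 + 0.1261i)
|101⟩: (0.3566i - 0.9343)/(2√2) = (-0.3303 + 0.1261i)
|110⟩: (0.3566i + 0.9343)/(2√2) = (0.3303 + 0.1261i)
|111⟩: (0.3566i + 0.9343)/(2√2) = (0.3303 + 0.1261i)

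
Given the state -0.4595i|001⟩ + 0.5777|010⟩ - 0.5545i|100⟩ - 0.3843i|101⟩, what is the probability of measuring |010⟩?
0.3337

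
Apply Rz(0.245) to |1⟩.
(0.9925 + 0.1222i)|1⟩

Rz(0.245) = [[e^(−iθ/2), 0], [0, e^(iθ/2)]] with e^(±iθ/2) = cos(θ/2) ± i·sin(θ/2); θ = 0.245, cos(θ/2) ≈ 0.992506, sin(θ/2) ≈ 0.122194.
With a = amp(|0⟩) = 0 and b = amp(|1⟩) = 1:
new amp(|0⟩) = (0.992506 - 0.122194i)·a = 0
new amp(|1⟩) = (0.992506 + 0.122194i)·b = (0.9925 + 0.1222i)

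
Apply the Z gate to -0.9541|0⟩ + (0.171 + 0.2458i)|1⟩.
-0.9541|0⟩ + (-0.171 - 0.2458i)|1⟩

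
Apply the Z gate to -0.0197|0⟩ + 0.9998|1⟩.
-0.0197|0⟩ - 0.9998|1⟩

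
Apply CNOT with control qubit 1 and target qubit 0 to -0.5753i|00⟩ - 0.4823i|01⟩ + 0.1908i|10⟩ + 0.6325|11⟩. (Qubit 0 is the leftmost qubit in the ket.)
-0.5753i|00⟩ + 0.6325|01⟩ + 0.1908i|10⟩ - 0.4823i|11⟩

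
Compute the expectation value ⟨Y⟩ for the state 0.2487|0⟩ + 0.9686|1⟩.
0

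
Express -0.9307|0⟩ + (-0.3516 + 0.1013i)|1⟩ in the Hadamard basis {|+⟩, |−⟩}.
(-0.9067 + 0.07163i)|+⟩ + (-0.4095 - 0.07163i)|−⟩

With |ψ⟩ = α|0⟩ + β|1⟩, the Hadamard-basis coefficients are ⟨+|ψ⟩ = (α + β)/√2 and ⟨−|ψ⟩ = (α − β)/√2.
Here α = -0.9307, β = (-0.3516 + 0.1013i): (α + β)/√2 = (-0.9067 + 0.07163i), (α − β)/√2 = (-0.4095 - 0.07163i).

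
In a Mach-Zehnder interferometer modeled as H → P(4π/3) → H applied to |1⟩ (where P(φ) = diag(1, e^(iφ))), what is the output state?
(0.75 + 0.433i)|0⟩ + (0.25 - 0.433i)|1⟩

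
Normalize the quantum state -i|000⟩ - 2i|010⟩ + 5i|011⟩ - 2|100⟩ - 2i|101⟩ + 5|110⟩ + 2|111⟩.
-0.1222i|000⟩ - 0.2443i|010⟩ + 0.6108i|011⟩ - 0.2443|100⟩ - 0.2443i|101⟩ + 0.6108|110⟩ + 0.2443|111⟩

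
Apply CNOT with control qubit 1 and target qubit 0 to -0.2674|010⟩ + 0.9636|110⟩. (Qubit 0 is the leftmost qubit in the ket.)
0.9636|010⟩ - 0.2674|110⟩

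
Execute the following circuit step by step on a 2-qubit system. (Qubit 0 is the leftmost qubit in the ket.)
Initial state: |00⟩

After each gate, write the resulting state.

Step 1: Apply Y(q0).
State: i|10⟩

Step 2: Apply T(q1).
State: i|10⟩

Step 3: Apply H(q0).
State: (1/√2)i|00⟩ - (1/√2)i|10⟩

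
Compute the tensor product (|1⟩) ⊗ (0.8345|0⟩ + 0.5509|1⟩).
0.8345|10⟩ + 0.5509|11⟩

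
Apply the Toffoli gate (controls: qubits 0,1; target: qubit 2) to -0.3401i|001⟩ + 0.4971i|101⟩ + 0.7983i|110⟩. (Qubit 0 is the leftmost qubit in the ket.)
-0.3401i|001⟩ + 0.4971i|101⟩ + 0.7983i|111⟩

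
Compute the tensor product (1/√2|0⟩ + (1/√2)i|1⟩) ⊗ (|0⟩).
1/√2|00⟩ + (1/√2)i|10⟩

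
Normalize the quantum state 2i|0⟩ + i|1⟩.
0.8944i|0⟩ + (1/√5)i|1⟩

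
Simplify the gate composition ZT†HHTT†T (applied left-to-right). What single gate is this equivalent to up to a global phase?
Z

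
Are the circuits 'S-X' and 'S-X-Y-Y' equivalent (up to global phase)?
Yes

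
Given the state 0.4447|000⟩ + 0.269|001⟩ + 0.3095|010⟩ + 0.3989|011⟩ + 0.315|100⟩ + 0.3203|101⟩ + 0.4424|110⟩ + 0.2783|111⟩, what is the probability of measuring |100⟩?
0.09923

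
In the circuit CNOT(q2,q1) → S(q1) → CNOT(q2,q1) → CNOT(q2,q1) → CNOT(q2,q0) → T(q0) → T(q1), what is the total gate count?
7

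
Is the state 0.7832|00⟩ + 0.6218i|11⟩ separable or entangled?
Entangled

Writing the state as a|00⟩ + b|01⟩ + c|10⟩ + d|11⟩, it is a product state iff ad − bc = 0.
Here (a, b, c, d) = (0.7832, 0, 0, 0.6218i): ad − bc = (0.7832)(0.6218i) − (0)(0) = 0.487i ≠ 0, so the state is entangled.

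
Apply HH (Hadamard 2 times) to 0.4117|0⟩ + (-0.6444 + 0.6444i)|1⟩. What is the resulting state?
0.4117|0⟩ + (-0.6444 + 0.6444i)|1⟩

H² = I, so an even number of Hadamards cancels: H^2 = I and the state is unchanged.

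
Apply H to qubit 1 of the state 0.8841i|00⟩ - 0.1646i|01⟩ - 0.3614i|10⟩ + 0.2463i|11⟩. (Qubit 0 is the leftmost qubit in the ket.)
0.5088i|00⟩ + 0.7415i|01⟩ - 0.08139i|10⟩ - 0.4297i|11⟩

H on qubit 1 mixes each pair of kets that differ only in qubit 1: amplitudes (a, b) of (|…0…⟩, |…1…⟩) become ((a + b)/√2, (a − b)/√2). Kets absent from the input have amplitude 0.
(|00⟩, |01⟩): (a, b) = (0.8841i, -0.1646i) → (0.5088i, 0.7415i)
(|10⟩, |11⟩): (a, b) = (-0.3614i, 0.2463i) → (-0.08139i, -0.4297i)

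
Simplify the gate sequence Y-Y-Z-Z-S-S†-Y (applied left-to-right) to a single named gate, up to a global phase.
Y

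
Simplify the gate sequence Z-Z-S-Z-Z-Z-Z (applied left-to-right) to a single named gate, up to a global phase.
S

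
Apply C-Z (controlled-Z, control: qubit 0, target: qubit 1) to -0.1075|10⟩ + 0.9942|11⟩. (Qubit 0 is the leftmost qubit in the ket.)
-0.1075|10⟩ - 0.9942|11⟩

C-Z leaves the control-|0⟩ kets |00⟩, |01⟩ unchanged and applies Z to qubit 1 on the control-|1⟩ pair (|10⟩, |11⟩).
Z = [[1, 0], [0, -1]].
With a = amp(|10⟩) = -0.1075 and b = amp(|11⟩) = 0.9942:
new amp(|10⟩) = (1)·a = -0.1075
new amp(|11⟩) = (-1)·b = -0.9942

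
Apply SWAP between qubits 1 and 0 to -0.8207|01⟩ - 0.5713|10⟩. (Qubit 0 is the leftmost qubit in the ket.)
-0.5713|01⟩ - 0.8207|10⟩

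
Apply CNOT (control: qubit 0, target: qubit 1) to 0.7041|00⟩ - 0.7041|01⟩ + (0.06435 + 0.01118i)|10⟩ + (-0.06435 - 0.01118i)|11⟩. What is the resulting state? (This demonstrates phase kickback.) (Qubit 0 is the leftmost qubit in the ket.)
0.7041|00⟩ - 0.7041|01⟩ + (-0.06435 - 0.01118i)|10⟩ + (0.06435 + 0.01118i)|11⟩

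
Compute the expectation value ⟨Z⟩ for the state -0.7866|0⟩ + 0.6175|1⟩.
0.2374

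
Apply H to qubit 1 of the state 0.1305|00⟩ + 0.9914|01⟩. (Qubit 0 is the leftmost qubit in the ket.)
0.7933|00⟩ - 0.6087|01⟩

H on qubit 1 mixes each pair of kets that differ only in qubit 1: amplitudes (a, b) of (|…0…⟩, |…1…⟩) become ((a + b)/√2, (a − b)/√2). Kets absent from the input have amplitude 0.
(|00⟩, |01⟩): (a, b) = (0.1305, 0.9914) → (0.7933, -0.6087)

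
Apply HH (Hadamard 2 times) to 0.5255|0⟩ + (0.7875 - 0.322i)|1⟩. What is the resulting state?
0.5255|0⟩ + (0.7875 - 0.322i)|1⟩

H² = I, so an even number of Hadamards cancels: H^2 = I and the state is unchanged.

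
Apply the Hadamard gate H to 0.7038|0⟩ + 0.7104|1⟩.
|0⟩ - 0.004667|1⟩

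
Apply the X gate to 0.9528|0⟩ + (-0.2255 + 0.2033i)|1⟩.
(-0.2255 + 0.2033i)|0⟩ + 0.9528|1⟩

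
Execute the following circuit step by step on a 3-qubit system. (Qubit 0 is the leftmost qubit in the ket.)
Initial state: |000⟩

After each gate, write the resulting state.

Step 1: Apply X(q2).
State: |001⟩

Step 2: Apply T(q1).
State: |001⟩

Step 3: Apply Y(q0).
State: i|101⟩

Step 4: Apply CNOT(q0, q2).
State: i|100⟩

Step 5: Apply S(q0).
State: -|100⟩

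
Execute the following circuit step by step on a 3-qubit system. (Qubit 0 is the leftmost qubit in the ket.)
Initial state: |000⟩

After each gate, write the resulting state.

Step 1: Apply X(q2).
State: |001⟩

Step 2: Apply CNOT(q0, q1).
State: |001⟩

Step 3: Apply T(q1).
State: |001⟩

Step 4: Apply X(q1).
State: |011⟩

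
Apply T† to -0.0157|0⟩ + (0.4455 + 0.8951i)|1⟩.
-0.0157|0⟩ + (0.9479 + 0.3179i)|1⟩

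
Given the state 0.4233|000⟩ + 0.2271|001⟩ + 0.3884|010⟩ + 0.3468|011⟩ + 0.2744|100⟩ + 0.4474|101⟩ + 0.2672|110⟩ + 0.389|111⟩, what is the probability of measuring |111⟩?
0.1513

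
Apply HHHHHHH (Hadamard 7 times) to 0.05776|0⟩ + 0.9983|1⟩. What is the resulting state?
0.7467|0⟩ - 0.6651|1⟩

H² = I, so H^7 = H: a single Hadamard. With (a, b) = (0.05776, 0.9983), H gives ((a + b)/√2, (a − b)/√2) = (0.7467, -0.6651).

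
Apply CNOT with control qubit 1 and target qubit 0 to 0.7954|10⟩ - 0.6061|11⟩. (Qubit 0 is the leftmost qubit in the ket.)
-0.6061|01⟩ + 0.7954|10⟩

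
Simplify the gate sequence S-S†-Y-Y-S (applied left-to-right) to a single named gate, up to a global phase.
S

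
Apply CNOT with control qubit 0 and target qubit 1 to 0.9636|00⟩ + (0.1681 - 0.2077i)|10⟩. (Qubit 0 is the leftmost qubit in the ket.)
0.9636|00⟩ + (0.1681 - 0.2077i)|11⟩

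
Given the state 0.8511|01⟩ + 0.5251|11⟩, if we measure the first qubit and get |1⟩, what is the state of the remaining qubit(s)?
|1⟩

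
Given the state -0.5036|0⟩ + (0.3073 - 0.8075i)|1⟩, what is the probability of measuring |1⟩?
0.7465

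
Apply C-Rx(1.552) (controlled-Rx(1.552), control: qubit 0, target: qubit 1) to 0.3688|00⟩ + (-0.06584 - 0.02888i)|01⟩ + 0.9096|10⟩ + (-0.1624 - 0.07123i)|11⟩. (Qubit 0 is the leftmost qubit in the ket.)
0.3688|00⟩ + (-0.06584 - 0.02888i)|01⟩ + (0.5993 + 0.1137i)|10⟩ + (-0.1159 - 0.6879i)|11⟩

C-Rx(1.552) leaves the control-|0⟩ kets |00⟩, |01⟩ unchanged and applies Rx(1.552) to qubit 1 on the control-|1⟩ pair (|10⟩, |11⟩).
Rx(1.552) = [[cos(θ/2), −i·sin(θ/2)], [−i·sin(θ/2), cos(θ/2)]]; θ = 1.552, cos(θ/2) ≈ 0.713721, sin(θ/2) ≈ 0.70043.
With a = amp(|10⟩) = 0.9096 and b = amp(|11⟩) = (-0.1624 - 0.07123i):
new amp(|10⟩) = (0.713721)·a + (-0.70043i)·b = (0.5993 + 0.1137i)
new amp(|11⟩) = (-0.70043i)·a + (0.713721)·b = (-0.1159 - 0.6879i)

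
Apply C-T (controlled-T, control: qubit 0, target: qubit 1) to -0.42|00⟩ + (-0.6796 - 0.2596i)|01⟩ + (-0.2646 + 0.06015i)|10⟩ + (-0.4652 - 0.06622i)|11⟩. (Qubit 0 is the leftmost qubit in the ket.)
-0.42|00⟩ + (-0.6796 - 0.2596i)|01⟩ + (-0.2646 + 0.06015i)|10⟩ + (-0.2821 - 0.3758i)|11⟩

C-T leaves the control-|0⟩ kets |00⟩, |01⟩ unchanged and applies T to qubit 1 on the control-|1⟩ pair (|10⟩, |11⟩).
T = [[1, 0], [0, (1/√2 + (1/√2)i)]].
With a = amp(|10⟩) = (-0.2646 + 0.06015i) and b = amp(|11⟩) = (-0.4652 - 0.06622i):
new amp(|10⟩) = (1)·a = (-0.2646 + 0.06015i)
new amp(|11⟩) = (1/√2 + (1/√2)i)·b = (-0.2821 - 0.3758i)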